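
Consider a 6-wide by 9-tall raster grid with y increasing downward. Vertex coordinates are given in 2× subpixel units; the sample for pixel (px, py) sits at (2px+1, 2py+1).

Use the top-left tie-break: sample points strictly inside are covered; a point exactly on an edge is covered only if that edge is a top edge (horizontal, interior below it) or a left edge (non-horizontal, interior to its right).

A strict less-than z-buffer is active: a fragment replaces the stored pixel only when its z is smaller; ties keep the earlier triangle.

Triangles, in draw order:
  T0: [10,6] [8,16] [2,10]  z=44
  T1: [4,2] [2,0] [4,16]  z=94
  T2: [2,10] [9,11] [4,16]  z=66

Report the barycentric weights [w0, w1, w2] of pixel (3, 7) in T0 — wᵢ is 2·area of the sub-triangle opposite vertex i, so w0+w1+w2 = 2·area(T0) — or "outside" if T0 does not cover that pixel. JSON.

T0:
  2·area = 72
  edge (10, 6)→(8, 16): d=(-2,10) right/bottom  bias=-1
  edge (8, 16)→(2, 10): d=(-6,-6) top-left  bias=+0
  edge (2, 10)→(10, 6): d=(8,-4) top-left  bias=+0
    (5,0)@(11, 1): e=[0,108,-36] → ·  [on edge]
    (4,3)@(9, 7): e=[8,60,4] → █
    (5,3)@(11, 7): e=[-12,72,12] → ·
    (0,4)@(1, 9): e=[84,0,-12] → ·  [on edge]
    (2,4)@(5, 9): e=[44,24,4] → █
    (3,4)@(7, 9): e=[24,36,12] → █
    (5,4)@(11, 9): e=[-16,60,28] → ·
    (1,5)@(3, 11): e=[60,0,12] → █  [on edge]
    (4,5)@(9, 11): e=[0,36,36] → ·  [on edge]
    (1,6)@(3, 13): e=[56,-12,28] → ·
    (2,6)@(5, 13): e=[36,0,36] → █  [on edge]
    (4,6)@(9, 13): e=[-4,24,52] → ·
    (3,7)@(7, 15): e=[12,0,60] → █  [on edge]
    (4,8)@(9, 17): e=[-12,0,84] → ·  [on edge]
  covered (10 px):
    · · · · · ·
    · · · · · ·
    · · · · · ·
    · · · · █ ·
    · · █ █ █ ·
    · █ █ █ · ·
    · · █ █ · ·
    · · · █ · ·
    · · · · · ·
T1:
  2·area = 28  (B↔C swapped to make it positive)
  edge (4, 2)→(4, 16): d=(0,14) right/bottom  bias=-1
  edge (4, 16)→(2, 0): d=(-2,-16) top-left  bias=+0
  edge (2, 0)→(4, 2): d=(2,2) right/bottom  bias=-1
    (1,0)@(3, 1): e=[14,14,0] → ·  [on edge]
    (1,1)@(3, 3): e=[14,10,4] → █
    (2,1)@(5, 3): e=[-14,42,0] → ·  [on edge]
    (1,2)@(3, 5): e=[14,6,8] → █
    (2,2)@(5, 5): e=[-14,38,4] → ·
    (3,2)@(7, 5): e=[-42,70,0] → ·  [on edge]
    (1,3)@(3, 7): e=[14,2,12] → █
    (2,3)@(5, 7): e=[-14,34,8] → ·
    (4,3)@(9, 7): e=[-70,98,0] → ·  [on edge]
    (1,4)@(3, 9): e=[14,-2,16] → ·
    (5,4)@(11, 9): e=[-98,126,0] → ·  [on edge]
  covered (3 px):
    · · · · · ·
    · █ · · · ·
    · █ · · · ·
    · █ · · · ·
    · · · · · ·
    · · · · · ·
    · · · · · ·
    · · · · · ·
    · · · · · ·
T2:
  2·area = 40
  edge (2, 10)→(9, 11): d=(7,1) right/bottom  bias=-1
  edge (9, 11)→(4, 16): d=(-5,5) right/bottom  bias=-1
  edge (4, 16)→(2, 10): d=(-2,-6) top-left  bias=+0
    (0,3)@(1, 7): e=[-20,60,0] → ·  [on edge]
    (5,4)@(11, 9): e=[-16,0,56] → ·  [on edge]
    (1,5)@(3, 11): e=[6,30,4] → █
    (2,5)@(5, 11): e=[4,20,16] → █
    (3,5)@(7, 11): e=[2,10,28] → █
    (4,5)@(9, 11): e=[0,0,40] → ·  [on edge]
    (1,6)@(3, 13): e=[20,20,0] → █  [on edge]
    (3,6)@(7, 13): e=[16,0,24] → ·  [on edge]
    (1,7)@(3, 15): e=[34,10,-4] → ·
    (2,7)@(5, 15): e=[32,0,8] → ·  [on edge]
    (1,8)@(3, 17): e=[48,0,-8] → ·  [on edge]
  covered (5 px):
    · · · · · ·
    · · · · · ·
    · · · · · ·
    · · · · · ·
    · · · · · ·
    · █ █ █ · ·
    · █ █ · · ·
    · · · · · ·
    · · · · · ·

Final: [0,60,12]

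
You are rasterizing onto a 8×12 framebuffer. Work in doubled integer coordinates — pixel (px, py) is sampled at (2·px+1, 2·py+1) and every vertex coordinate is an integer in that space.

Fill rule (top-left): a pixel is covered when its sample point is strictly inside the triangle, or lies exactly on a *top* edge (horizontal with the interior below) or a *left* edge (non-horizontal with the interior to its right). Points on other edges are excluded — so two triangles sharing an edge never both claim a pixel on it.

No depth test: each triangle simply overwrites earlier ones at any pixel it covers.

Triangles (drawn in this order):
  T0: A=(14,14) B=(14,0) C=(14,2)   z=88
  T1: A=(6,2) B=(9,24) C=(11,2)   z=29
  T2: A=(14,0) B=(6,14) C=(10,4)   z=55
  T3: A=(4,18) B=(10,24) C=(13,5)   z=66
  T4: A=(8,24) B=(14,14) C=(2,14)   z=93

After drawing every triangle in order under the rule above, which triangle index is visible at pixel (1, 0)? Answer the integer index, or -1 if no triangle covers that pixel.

T0:
  degenerate (2·area = 0) — covers nothing
T1:
  2·area = 110  (B↔C swapped to make it positive)
  edge (6, 2)→(11, 2): d=(5,0) top-left  bias=+0
  edge (11, 2)→(9, 24): d=(-2,22) right/bottom  bias=-1
  edge (9, 24)→(6, 2): d=(-3,-22) top-left  bias=+0
    (3,1)@(7, 3): e=[5,86,19] → X
    (4,1)@(9, 3): e=[5,42,63] → X
    (5,1)@(11, 3): e=[5,-2,107] → .
    (3,2)@(7, 5): e=[15,82,13] → X
    (5,2)@(11, 5): e=[15,-6,101] → .
    (3,3)@(7, 7): e=[25,78,7] → X
    (5,3)@(11, 7): e=[25,-10,95] → .
    (3,4)@(7, 9): e=[35,74,1] → X
    (5,4)@(11, 9): e=[35,-14,89] → .
    (3,5)@(7, 11): e=[45,70,-5] → .
    (4,5)@(9, 11): e=[45,26,39] → X
    (5,5)@(11, 11): e=[45,-18,83] → .
  covered (15 px):
    . . . . . . . .
    . . . X X . . .
    . . . X X . . .
    . . . X X . . .
    . . . X X . . .
    . . . . X . . .
    . . . . X . . .
    . . . . X . . .
    . . . . X . . .
    . . . . X . . .
    . . . . X . . .
    . . . . X . . .
T2:
  2·area = 24
  edge (14, 0)→(6, 14): d=(-8,14) right/bottom  bias=-1
  edge (6, 14)→(10, 4): d=(4,-10) top-left  bias=+0
  edge (10, 4)→(14, 0): d=(4,-4) top-left  bias=+0
    (6,0)@(13, 1): e=[6,18,0] → X  [on edge]
    (7,0)@(15, 1): e=[-22,38,8] → .
    (5,1)@(11, 3): e=[18,6,0] → X  [on edge]
    (6,1)@(13, 3): e=[-10,26,8] → .
    (4,2)@(9, 5): e=[30,-6,0] → .  [on edge]
    (5,2)@(11, 5): e=[2,14,8] → X
    (6,2)@(13, 5): e=[-26,34,16] → .
    (3,3)@(7, 7): e=[42,-18,0] → .  [on edge]
    (4,3)@(9, 7): e=[14,2,8] → X
    (5,3)@(11, 7): e=[-14,22,16] → .
    (2,4)@(5, 9): e=[54,-30,0] → .  [on edge]
    (4,4)@(9, 9): e=[-2,10,16] → .
    (1,5)@(3, 11): e=[66,-42,0] → .  [on edge]
    (0,6)@(1, 13): e=[78,-54,0] → .  [on edge]
  covered (4 px):
    . . . . . . X .
    . . . . . X . .
    . . . . . X . .
    . . . . X . . .
    . . . . . . . .
    . . . . . . . .
    . . . . . . . .
    . . . . . . . .
    . . . . . . . .
    . . . . . . . .
    . . . . . . . .
    . . . . . . . .
T3:
  2·area = 132  (B↔C swapped to make it positive)
  edge (4, 18)→(13, 5): d=(9,-13) top-left  bias=+0
  edge (13, 5)→(10, 24): d=(-3,19) right/bottom  bias=-1
  edge (10, 24)→(4, 18): d=(-6,-6) top-left  bias=+0
    (6,2)@(13, 5): e=[0,0,132] → .  [on edge]
    (5,4)@(11, 9): e=[10,26,96] → X
    (6,4)@(13, 9): e=[36,-12,108] → .
    (4,5)@(9, 11): e=[2,58,72] → X
    (6,5)@(13, 11): e=[54,-18,96] → .
    (4,6)@(9, 13): e=[20,52,60] → X
    (6,6)@(13, 13): e=[72,-24,84] → .
    (0,7)@(1, 15): e=[-66,198,0] → .  [on edge]
    (3,7)@(7, 15): e=[12,84,36] → X
    (6,7)@(13, 15): e=[90,-30,72] → .
    (1,8)@(3, 17): e=[-22,154,0] → .  [on edge]
    (2,8)@(5, 17): e=[4,116,12] → X
    (2,9)@(5, 19): e=[22,110,0] → X  [on edge]
    (3,10)@(7, 21): e=[66,66,0] → X  [on edge]
    (4,11)@(9, 23): e=[110,22,0] → X  [on edge]
  covered (18 px):
    . . . . . . . .
    . . . . . . . .
    . . . . . . . .
    . . . . . . . .
    . . . . . X . .
    . . . . X X . .
    . . . . X X . .
    . . . X X X . .
    . . X X X X . .
    . . X X X . . .
    . . . X X . . .
    . . . . X . . .
T4:
  2·area = 120  (B↔C swapped to make it positive)
  edge (8, 24)→(2, 14): d=(-6,-10) top-left  bias=+0
  edge (2, 14)→(14, 14): d=(12,0) top-left  bias=+0
  edge (14, 14)→(8, 24): d=(-6,10) right/bottom  bias=-1
    (1,7)@(3, 15): e=[4,12,104] → X
    (2,7)@(5, 15): e=[24,12,84] → X
    (3,7)@(7, 15): e=[44,12,64] → X
    (4,7)@(9, 15): e=[64,12,44] → X
    (5,7)@(11, 15): e=[84,12,24] → X
    (6,7)@(13, 15): e=[104,12,4] → X
    (7,7)@(15, 15): e=[124,12,-16] → .
    (1,8)@(3, 17): e=[-8,36,92] → .
    (2,8)@(5, 17): e=[12,36,72] → X
    (6,8)@(13, 17): e=[92,36,-8] → .
    (2,9)@(5, 19): e=[0,60,60] → X  [on edge]
    (5,9)@(11, 19): e=[60,60,0] → .  [on edge]
  covered (15 px):
    . . . . . . . .
    . . . . . . . .
    . . . . . . . .
    . . . . . . . .
    . . . . . . . .
    . . . . . . . .
    . . . . . . . .
    . X X X X X X .
    . . X X X X . .
    . . X X X . . .
    . . . X X . . .
    . . . . . . . .

Z-buffer (winner per pixel, '.' = empty):
  . . . . . . 2 .
  . . . 1 1 2 . .
  . . . 1 1 2 . .
  . . . 1 2 . . .
  . . . 1 1 3 . .
  . . . . 3 3 . .
  . . . . 3 3 . .
  . 4 4 4 4 4 4 .
  . . 4 4 4 4 . .
  . . 4 4 4 . . .
  . . . 4 4 . . .
  . . . . 3 . . .

Answer: -1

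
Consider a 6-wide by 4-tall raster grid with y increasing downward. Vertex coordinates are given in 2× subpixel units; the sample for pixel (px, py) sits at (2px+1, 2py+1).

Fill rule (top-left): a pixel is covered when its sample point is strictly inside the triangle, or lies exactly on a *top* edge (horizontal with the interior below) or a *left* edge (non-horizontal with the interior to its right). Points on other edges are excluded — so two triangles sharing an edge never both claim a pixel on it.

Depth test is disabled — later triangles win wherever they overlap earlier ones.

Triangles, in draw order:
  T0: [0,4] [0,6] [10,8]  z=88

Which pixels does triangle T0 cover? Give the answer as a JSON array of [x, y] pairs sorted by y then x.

T0:
  2·area = 20  (B↔C swapped to make it positive)
  edge (0, 4)→(10, 8): d=(10,4) right/bottom  bias=-1
  edge (10, 8)→(0, 6): d=(-10,-2) top-left  bias=+0
  edge (0, 6)→(0, 4): d=(0,-2) top-left  bias=+0
    (0,2)@(1, 5): e=[6,12,2] → #
    (1,2)@(3, 5): e=[-2,16,6] → ·
    (0,3)@(1, 7): e=[26,-8,2] → ·
    (2,3)@(5, 7): e=[10,0,10] → #  [on edge]
    (3,3)@(7, 7): e=[2,4,14] → #
    (4,3)@(9, 7): e=[-6,8,18] → ·
  covered (3 px):
    · · · · · ·
    · · · · · ·
    # · · · · ·
    · · # # · ·

Final: [[0,2],[2,3],[3,3]]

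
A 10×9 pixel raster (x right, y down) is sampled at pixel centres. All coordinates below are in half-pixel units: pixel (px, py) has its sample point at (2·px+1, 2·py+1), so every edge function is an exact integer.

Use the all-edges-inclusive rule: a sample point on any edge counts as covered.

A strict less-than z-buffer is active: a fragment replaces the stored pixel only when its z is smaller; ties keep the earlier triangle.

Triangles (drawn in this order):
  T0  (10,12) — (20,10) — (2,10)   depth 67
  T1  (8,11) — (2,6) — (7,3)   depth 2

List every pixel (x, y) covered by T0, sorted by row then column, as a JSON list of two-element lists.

T0:
  2·area = 36  (B↔C swapped to make it positive)
  edge (10, 12)→(2, 10): d=(-8,-2) inclusive
  edge (2, 10)→(20, 10): d=(18,0) inclusive
  edge (20, 10)→(10, 12): d=(-10,2) inclusive
    (3,5)@(7, 11): e=[2,18,16] → X
    (4,5)@(9, 11): e=[6,18,12] → X
    (5,5)@(11, 11): e=[10,18,8] → X
    (6,5)@(13, 11): e=[14,18,4] → X
    (7,5)@(15, 11): e=[18,18,0] → X  [on edge]
    (8,5)@(17, 11): e=[22,18,-4] → .
    (2,6)@(5, 13): e=[-18,54,0] → .  [on edge]
    (3,6)@(7, 13): e=[-14,54,-4] → .
    (4,6)@(9, 13): e=[-10,54,-8] → .
    (5,6)@(11, 13): e=[-6,54,-12] → .
    (6,6)@(13, 13): e=[-2,54,-16] → .
    (7,6)@(15, 13): e=[2,54,-20] → .
  covered (5 px):
    . . . . . . . . . .
    . . . . . . . . . .
    . . . . . . . . . .
    . . . . . . . . . .
    . . . . . . . . . .
    . . . X X X X X . .
    . . . . . . . . . .
    . . . . . . . . . .
    . . . . . . . . . .
T1:
  2·area = 43
  edge (8, 11)→(2, 6): d=(-6,-5) inclusive
  edge (2, 6)→(7, 3): d=(5,-3) inclusive
  edge (7, 3)→(8, 11): d=(1,8) inclusive
    (3,1)@(7, 3): e=[43,0,0] → X  [on edge]
    (4,1)@(9, 3): e=[53,6,-16] → .
    (2,2)@(5, 5): e=[21,4,18] → X
    (4,2)@(9, 5): e=[41,16,-14] → .
    (2,3)@(5, 7): e=[9,14,20] → X
    (4,3)@(9, 7): e=[29,26,-12] → .
    (2,4)@(5, 9): e=[-3,24,22] → .
    (3,4)@(7, 9): e=[7,30,6] → X
    (4,4)@(9, 9): e=[17,36,-10] → .
    (3,5)@(7, 11): e=[-5,40,8] → .
  covered (6 px):
    . . . . . . . . . .
    . . . X . . . . . .
    . . X X . . . . . .
    . . X X . . . . . .
    . . . X . . . . . .
    . . . . . . . . . .
    . . . . . . . . . .
    . . . . . . . . . .
    . . . . . . . . . .

Final: [[3,5],[4,5],[5,5],[6,5],[7,5]]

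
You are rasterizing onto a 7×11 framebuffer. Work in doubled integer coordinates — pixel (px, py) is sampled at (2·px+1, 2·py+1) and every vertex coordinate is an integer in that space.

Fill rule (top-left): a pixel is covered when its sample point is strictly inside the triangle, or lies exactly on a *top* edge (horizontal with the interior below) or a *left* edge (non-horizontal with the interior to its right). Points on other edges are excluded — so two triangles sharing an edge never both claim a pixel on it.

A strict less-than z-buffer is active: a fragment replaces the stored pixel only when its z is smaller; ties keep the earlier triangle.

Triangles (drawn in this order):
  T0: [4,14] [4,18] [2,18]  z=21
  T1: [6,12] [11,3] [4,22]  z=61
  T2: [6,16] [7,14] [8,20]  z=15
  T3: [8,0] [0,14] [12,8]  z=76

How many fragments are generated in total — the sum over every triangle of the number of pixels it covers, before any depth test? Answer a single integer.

T0:
  2·area = 8
  edge (4, 14)→(4, 18): d=(0,4) right/bottom  bias=-1
  edge (4, 18)→(2, 18): d=(-2,0) right/bottom  bias=-1
  edge (2, 18)→(4, 14): d=(2,-4) top-left  bias=+0
    (1,8)@(3, 17): e=[4,2,2] → #
    (2,8)@(5, 17): e=[-4,2,10] → ·
    (1,9)@(3, 19): e=[4,-2,6] → ·
  covered (1 px):
    · · · · · · ·
    · · · · · · ·
    · · · · · · ·
    · · · · · · ·
    · · · · · · ·
    · · · · · · ·
    · · · · · · ·
    · · · · · · ·
    · # · · · · ·
    · · · · · · ·
    · · · · · · ·
T1:
  2·area = 32
  edge (6, 12)→(11, 3): d=(5,-9) top-left  bias=+0
  edge (11, 3)→(4, 22): d=(-7,19) right/bottom  bias=-1
  edge (4, 22)→(6, 12): d=(2,-10) top-left  bias=+0
    (5,1)@(11, 3): e=[0,0,32] → ·  [on edge]
    (3,3)@(7, 7): e=[-16,48,0] → ·  [on edge]
    (4,3)@(9, 7): e=[2,10,20] → #
    (5,3)@(11, 7): e=[20,-28,40] → ·
    (4,4)@(9, 9): e=[12,-4,24] → ·
    (3,5)@(7, 11): e=[4,20,8] → #
    (4,5)@(9, 11): e=[22,-18,28] → ·
    (3,6)@(7, 13): e=[14,6,12] → #
    (4,6)@(9, 13): e=[32,-32,32] → ·
    (3,7)@(7, 15): e=[24,-8,16] → ·
    (2,8)@(5, 17): e=[16,16,0] → #  [on edge]
    (3,8)@(7, 17): e=[34,-22,20] → ·
    (0,10)@(1, 21): e=[0,64,-32] → ·  [on edge]
  covered (5 px):
    · · · · · · ·
    · · · · · · ·
    · · · · · · ·
    · · · · # · ·
    · · · · · · ·
    · · · # · · ·
    · · · # · · ·
    · · · · · · ·
    · · # · · · ·
    · · # · · · ·
    · · · · · · ·
T2:
  2·area = 8
  edge (6, 16)→(7, 14): d=(1,-2) top-left  bias=+0
  edge (7, 14)→(8, 20): d=(1,6) right/bottom  bias=-1
  edge (8, 20)→(6, 16): d=(-2,-4) top-left  bias=+0
    (3,7)@(7, 15): e=[1,1,6] → #
    (4,7)@(9, 15): e=[5,-11,14] → ·
    (3,8)@(7, 17): e=[3,3,2] → #
    (4,8)@(9, 17): e=[7,-9,10] → ·
    (3,9)@(7, 19): e=[5,5,-2] → ·
  covered (2 px):
    · · · · · · ·
    · · · · · · ·
    · · · · · · ·
    · · · · · · ·
    · · · · · · ·
    · · · · · · ·
    · · · · · · ·
    · · · # · · ·
    · · · # · · ·
    · · · · · · ·
    · · · · · · ·
T3:
  2·area = 120  (B↔C swapped to make it positive)
  edge (8, 0)→(12, 8): d=(4,8) right/bottom  bias=-1
  edge (12, 8)→(0, 14): d=(-12,6) right/bottom  bias=-1
  edge (0, 14)→(8, 0): d=(8,-14) top-left  bias=+0
    (3,1)@(7, 3): e=[20,90,10] → #
    (4,1)@(9, 3): e=[4,78,38] → #
    (5,1)@(11, 3): e=[-12,66,66] → ·
    (3,2)@(7, 5): e=[28,66,26] → #
    (5,2)@(11, 5): e=[-4,42,82] → ·
    (2,3)@(5, 7): e=[52,54,14] → #
    (5,3)@(11, 7): e=[4,18,98] → #
    (6,3)@(13, 7): e=[-12,6,126] → ·
    (1,4)@(3, 9): e=[76,42,2] → #
    (5,4)@(11, 9): e=[12,-6,114] → ·
    (1,5)@(3, 11): e=[84,18,18] → #
    (3,5)@(7, 11): e=[52,-6,74] → ·
  covered (15 px):
    · · · · · · ·
    · · · # # · ·
    · · · # # · ·
    · · # # # # ·
    · # # # # · ·
    · # # · · · ·
    # · · · · · ·
    · · · · · · ·
    · · · · · · ·
    · · · · · · ·
    · · · · · · ·

Result: 23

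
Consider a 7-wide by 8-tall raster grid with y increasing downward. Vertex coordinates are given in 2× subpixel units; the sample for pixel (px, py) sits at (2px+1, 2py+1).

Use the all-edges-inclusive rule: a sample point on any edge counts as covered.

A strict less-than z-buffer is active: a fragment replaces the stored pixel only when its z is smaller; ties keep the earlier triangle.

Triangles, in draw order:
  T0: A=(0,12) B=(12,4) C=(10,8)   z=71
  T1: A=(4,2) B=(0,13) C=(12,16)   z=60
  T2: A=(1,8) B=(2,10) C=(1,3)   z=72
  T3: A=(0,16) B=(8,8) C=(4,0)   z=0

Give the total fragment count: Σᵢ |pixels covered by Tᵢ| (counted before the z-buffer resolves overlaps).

T0:
  2·area = 32
  edge (0, 12)→(12, 4): d=(12,-8) inclusive
  edge (12, 4)→(10, 8): d=(-2,4) inclusive
  edge (10, 8)→(0, 12): d=(-10,4) inclusive
    (5,2)@(11, 5): e=[4,2,26] → █
    (6,2)@(13, 5): e=[20,-6,18] → ·
    (4,3)@(9, 7): e=[12,6,14] → █
    (5,3)@(11, 7): e=[28,-2,6] → ·
    (2,4)@(5, 9): e=[4,18,10] → █
    (3,4)@(7, 9): e=[20,10,2] → █
    (4,4)@(9, 9): e=[36,2,-6] → ·
    (2,5)@(5, 11): e=[28,14,-10] → ·
    (3,5)@(7, 11): e=[44,6,-18] → ·
  covered (4 px):
    · · · · · · ·
    · · · · · · ·
    · · · · · █ ·
    · · · · █ · ·
    · · █ █ · · ·
    · · · · · · ·
    · · · · · · ·
    · · · · · · ·
T1:
  2·area = 144  (B↔C swapped to make it positive)
  edge (4, 2)→(12, 16): d=(8,14) inclusive
  edge (12, 16)→(0, 13): d=(-12,-3) inclusive
  edge (0, 13)→(4, 2): d=(4,-11) inclusive
    (1,2)@(3, 5): e=[38,105,1] → █
    (2,2)@(5, 5): e=[10,111,23] → █
    (3,2)@(7, 5): e=[-18,117,45] → ·
    (1,3)@(3, 7): e=[54,81,9] → █
    (3,3)@(7, 7): e=[-2,93,53] → ·
    (1,4)@(3, 9): e=[70,57,17] → █
    (3,4)@(7, 9): e=[14,69,61] → █
    (4,4)@(9, 9): e=[-14,75,83] → ·
    (0,5)@(1, 11): e=[114,27,3] → █
    (4,5)@(9, 11): e=[2,51,91] → █
    (5,5)@(11, 11): e=[-26,57,113] → ·
    (0,6)@(1, 13): e=[130,3,11] → █
  covered (19 px):
    · · · · · · ·
    · · · · · · ·
    · █ █ · · · ·
    · █ █ · · · ·
    · █ █ █ · · ·
    █ █ █ █ █ · ·
    █ █ █ █ █ · ·
    · · · · █ █ ·
T2:
  2·area = 5  (B↔C swapped to make it positive)
  edge (1, 8)→(1, 3): d=(0,-5) inclusive
  edge (1, 3)→(2, 10): d=(1,7) inclusive
  edge (2, 10)→(1, 8): d=(-1,-2) inclusive
    (0,0)@(1, 1): e=[0,-2,7] → ·  [on edge]
    (0,1)@(1, 3): e=[0,0,5] → █  [on edge]
    (1,1)@(3, 3): e=[10,-14,9] → ·
    (0,2)@(1, 5): e=[0,2,3] → █  [on edge]
    (1,2)@(3, 5): e=[10,-12,7] → ·
    (0,3)@(1, 7): e=[0,4,1] → █  [on edge]
    (1,3)@(3, 7): e=[10,-10,5] → ·
    (0,4)@(1, 9): e=[0,6,-1] → ·  [on edge]
    (0,5)@(1, 11): e=[0,8,-3] → ·  [on edge]
    (0,6)@(1, 13): e=[0,10,-5] → ·  [on edge]
    (0,7)@(1, 15): e=[0,12,-7] → ·  [on edge]
  covered (3 px):
    · · · · · · ·
    █ · · · · · ·
    █ · · · · · ·
    █ · · · · · ·
    · · · · · · ·
    · · · · · · ·
    · · · · · · ·
    · · · · · · ·
T3:
  2·area = 96  (B↔C swapped to make it positive)
  edge (0, 16)→(4, 0): d=(4,-16) inclusive
  edge (4, 0)→(8, 8): d=(4,8) inclusive
  edge (8, 8)→(0, 16): d=(-8,8) inclusive
    (2,1)@(5, 3): e=[28,4,64] → █
    (3,1)@(7, 3): e=[60,-12,48] → ·
    (6,1)@(13, 3): e=[156,-60,0] → ·  [on edge]
    (1,2)@(3, 5): e=[4,28,64] → █
    (3,2)@(7, 5): e=[68,-4,32] → ·
    (5,2)@(11, 5): e=[132,-36,0] → ·  [on edge]
    (1,3)@(3, 7): e=[12,36,48] → █
    (3,3)@(7, 7): e=[76,4,16] → █
    (4,3)@(9, 7): e=[108,-12,0] → ·  [on edge]
    (1,4)@(3, 9): e=[20,44,32] → █
    (3,4)@(7, 9): e=[84,12,0] → █  [on edge]
    (4,4)@(9, 9): e=[116,-4,-16] → ·
    (2,5)@(5, 11): e=[60,36,0] → █  [on edge]
    (1,6)@(3, 13): e=[36,60,0] → █  [on edge]
    (0,7)@(1, 15): e=[12,84,0] → █  [on edge]
  covered (14 px):
    · · · · · · ·
    · · █ · · · ·
    · █ █ · · · ·
    · █ █ █ · · ·
    · █ █ █ · · ·
    · █ █ · · · ·
    █ █ · · · · ·
    █ · · · · · ·

Answer: 40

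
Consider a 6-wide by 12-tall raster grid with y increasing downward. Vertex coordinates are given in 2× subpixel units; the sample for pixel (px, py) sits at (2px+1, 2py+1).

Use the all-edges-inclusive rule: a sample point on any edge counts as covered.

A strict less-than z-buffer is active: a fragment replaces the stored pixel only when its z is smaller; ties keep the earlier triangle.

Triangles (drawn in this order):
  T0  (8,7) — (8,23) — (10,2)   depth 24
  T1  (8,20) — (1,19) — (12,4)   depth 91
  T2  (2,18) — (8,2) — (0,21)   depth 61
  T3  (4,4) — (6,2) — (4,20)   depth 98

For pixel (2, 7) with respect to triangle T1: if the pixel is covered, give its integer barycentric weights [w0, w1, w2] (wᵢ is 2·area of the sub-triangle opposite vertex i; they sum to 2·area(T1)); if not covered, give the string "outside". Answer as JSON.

T0:
  2·area = 32  (B↔C swapped to make it positive)
  edge (8, 7)→(10, 2): d=(2,-5) inclusive
  edge (10, 2)→(8, 23): d=(-2,21) inclusive
  edge (8, 23)→(8, 7): d=(0,-16) inclusive
    (4,2)@(9, 5): e=[1,15,16] → █
    (5,2)@(11, 5): e=[11,-27,48] → ·
    (4,3)@(9, 7): e=[5,11,16] → █
    (5,3)@(11, 7): e=[15,-31,48] → ·
    (4,4)@(9, 9): e=[9,7,16] → █
    (5,4)@(11, 9): e=[19,-35,48] → ·
    (4,5)@(9, 11): e=[13,3,16] → █
    (5,5)@(11, 11): e=[23,-39,48] → ·
    (4,6)@(9, 13): e=[17,-1,16] → ·
  covered (4 px):
    · · · · · ·
    · · · · · ·
    · · · · █ ·
    · · · · █ ·
    · · · · █ ·
    · · · · █ ·
    · · · · · ·
    · · · · · ·
    · · · · · ·
    · · · · · ·
    · · · · · ·
    · · · · · ·
T1:
  2·area = 116
  edge (8, 20)→(1, 19): d=(-7,-1) inclusive
  edge (1, 19)→(12, 4): d=(11,-15) inclusive
  edge (12, 4)→(8, 20): d=(-4,16) inclusive
    (5,3)@(11, 7): e=[94,18,4] → █
    (4,4)@(9, 9): e=[78,10,28] → █
    (5,4)@(11, 9): e=[80,40,-4] → ·
    (3,5)@(7, 11): e=[62,2,52] → █
    (5,5)@(11, 11): e=[66,62,-12] → ·
    (3,6)@(7, 13): e=[48,24,44] → █
    (5,6)@(11, 13): e=[52,84,-20] → ·
    (2,7)@(5, 15): e=[32,16,68] → █
    (5,7)@(11, 15): e=[38,106,-28] → ·
    (1,8)@(3, 17): e=[16,8,92] → █
    (4,8)@(9, 17): e=[22,98,-4] → ·
    (0,9)@(1, 19): e=[0,0,116] → █  [on edge]
  covered (16 px):
    · · · · · ·
    · · · · · ·
    · · · · · ·
    · · · · · █
    · · · · █ ·
    · · · █ █ ·
    · · · █ █ ·
    · · █ █ █ ·
    · █ █ █ · ·
    █ █ █ █ · ·
    · · · · · ·
    · · · · · ·
T2:
  2·area = 14  (B↔C swapped to make it positive)
  edge (2, 18)→(0, 21): d=(-2,3) inclusive
  edge (0, 21)→(8, 2): d=(8,-19) inclusive
  edge (8, 2)→(2, 18): d=(-6,16) inclusive
    (1,7)@(3, 15): e=[3,9,2] → █
    (2,7)@(5, 15): e=[-3,47,-30] → ·
    (1,8)@(3, 17): e=[-1,25,-10] → ·
    (0,9)@(1, 19): e=[1,3,10] → █
    (1,9)@(3, 19): e=[-5,41,-22] → ·
    (0,10)@(1, 21): e=[-3,19,-2] → ·
  covered (2 px):
    · · · · · ·
    · · · · · ·
    · · · · · ·
    · · · · · ·
    · · · · · ·
    · · · · · ·
    · · · · · ·
    · █ · · · ·
    · · · · · ·
    █ · · · · ·
    · · · · · ·
    · · · · · ·
T3:
  2·area = 32
  edge (4, 4)→(6, 2): d=(2,-2) inclusive
  edge (6, 2)→(4, 20): d=(-2,18) inclusive
  edge (4, 20)→(4, 4): d=(0,-16) inclusive
    (3,0)@(7, 1): e=[0,-16,48] → ·  [on edge]
    (2,1)@(5, 3): e=[0,16,16] → █  [on edge]
    (3,1)@(7, 3): e=[4,-20,48] → ·
    (1,2)@(3, 5): e=[0,48,-16] → ·  [on edge]
    (2,2)@(5, 5): e=[4,12,16] → █
    (3,2)@(7, 5): e=[8,-24,48] → ·
    (0,3)@(1, 7): e=[0,80,-48] → ·  [on edge]
    (2,3)@(5, 7): e=[8,8,16] → █
    (3,3)@(7, 7): e=[12,-28,48] → ·
    (2,4)@(5, 9): e=[12,4,16] → █
    (3,4)@(7, 9): e=[16,-32,48] → ·
    (2,5)@(5, 11): e=[16,0,16] → █  [on edge]
  covered (5 px):
    · · · · · ·
    · · █ · · ·
    · · █ · · ·
    · · █ · · ·
    · · █ · · ·
    · · █ · · ·
    · · · · · ·
    · · · · · ·
    · · · · · ·
    · · · · · ·
    · · · · · ·
    · · · · · ·

Final: [16,68,32]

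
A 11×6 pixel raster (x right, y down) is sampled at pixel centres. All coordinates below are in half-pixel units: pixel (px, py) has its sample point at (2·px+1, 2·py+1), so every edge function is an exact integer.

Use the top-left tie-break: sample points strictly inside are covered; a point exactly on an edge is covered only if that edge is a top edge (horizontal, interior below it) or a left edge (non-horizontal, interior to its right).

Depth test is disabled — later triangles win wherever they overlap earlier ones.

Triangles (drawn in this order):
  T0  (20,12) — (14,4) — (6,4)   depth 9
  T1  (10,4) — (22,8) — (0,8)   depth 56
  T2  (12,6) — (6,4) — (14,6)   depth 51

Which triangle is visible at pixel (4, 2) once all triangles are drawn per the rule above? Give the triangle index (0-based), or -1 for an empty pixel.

T0:
  2·area = 64  (B↔C swapped to make it positive)
  edge (20, 12)→(6, 4): d=(-14,-8) top-left  bias=+0
  edge (6, 4)→(14, 4): d=(8,0) top-left  bias=+0
  edge (14, 4)→(20, 12): d=(6,8) right/bottom  bias=-1
    (4,2)@(9, 5): e=[10,8,46] → #
    (5,2)@(11, 5): e=[26,8,30] → #
    (6,2)@(13, 5): e=[42,8,14] → #
    (7,2)@(15, 5): e=[58,8,-2] → ·
    (4,3)@(9, 7): e=[-18,24,58] → ·
    (5,3)@(11, 7): e=[-2,24,42] → ·
    (6,3)@(13, 7): e=[14,24,26] → #
    (7,3)@(15, 7): e=[30,24,10] → #
    (8,3)@(17, 7): e=[46,24,-6] → ·
    (6,4)@(13, 9): e=[-14,40,38] → ·
    (7,4)@(15, 9): e=[2,40,22] → #
    (8,4)@(17, 9): e=[18,40,6] → #
  covered (8 px):
    · · · · · · · · · · ·
    · · · · · · · · · · ·
    · · · · # # # · · · ·
    · · · · · · # # · · ·
    · · · · · · · # # · ·
    · · · · · · · · · # ·
T1:
  2·area = 88
  edge (10, 4)→(22, 8): d=(12,4) right/bottom  bias=-1
  edge (22, 8)→(0, 8): d=(-22,0) right/bottom  bias=-1
  edge (0, 8)→(10, 4): d=(10,-4) top-left  bias=+0
    (0,0)@(1, 1): e=[0,154,-66] → ·  [on edge]
    (3,1)@(7, 3): e=[0,110,-22] → ·  [on edge]
    (4,2)@(9, 5): e=[16,66,6] → #
    (5,2)@(11, 5): e=[8,66,14] → #
    (6,2)@(13, 5): e=[0,66,22] → ·  [on edge]
    (1,3)@(3, 7): e=[64,22,2] → #
    (2,3)@(5, 7): e=[56,22,10] → #
    (3,3)@(7, 7): e=[48,22,18] → #
    (6,3)@(13, 7): e=[24,22,42] → #
    (7,3)@(15, 7): e=[16,22,50] → #
    (8,3)@(17, 7): e=[8,22,58] → #
    (9,3)@(19, 7): e=[0,22,66] → ·  [on edge]
  covered (10 px):
    · · · · · · · · · · ·
    · · · · · · · · · · ·
    · · · · # # · · · · ·
    · # # # # # # # # · ·
    · · · · · · · · · · ·
    · · · · · · · · · · ·
T2:
  2·area = 4
  edge (12, 6)→(6, 4): d=(-6,-2) top-left  bias=+0
  edge (6, 4)→(14, 6): d=(8,2) right/bottom  bias=-1
  edge (14, 6)→(12, 6): d=(-2,0) right/bottom  bias=-1
    (1,1)@(3, 3): e=[0,-2,6] → ·  [on edge]
    (4,2)@(9, 5): e=[0,2,2] → #  [on edge]
    (5,2)@(11, 5): e=[4,-2,2] → ·
    (4,3)@(9, 7): e=[-12,18,-2] → ·
    (7,3)@(15, 7): e=[0,6,-2] → ·  [on edge]
    (10,4)@(21, 9): e=[0,10,-6] → ·  [on edge]
  covered (1 px):
    · · · · · · · · · · ·
    · · · · · · · · · · ·
    · · · · # · · · · · ·
    · · · · · · · · · · ·
    · · · · · · · · · · ·
    · · · · · · · · · · ·

Z-buffer (winner per pixel, '.' = empty):
  . . . . . . . . . . .
  . . . . . . . . . . .
  . . . . 2 1 0 . . . .
  . 1 1 1 1 1 1 1 1 . .
  . . . . . . . 0 0 . .
  . . . . . . . . . 0 .

Final: 2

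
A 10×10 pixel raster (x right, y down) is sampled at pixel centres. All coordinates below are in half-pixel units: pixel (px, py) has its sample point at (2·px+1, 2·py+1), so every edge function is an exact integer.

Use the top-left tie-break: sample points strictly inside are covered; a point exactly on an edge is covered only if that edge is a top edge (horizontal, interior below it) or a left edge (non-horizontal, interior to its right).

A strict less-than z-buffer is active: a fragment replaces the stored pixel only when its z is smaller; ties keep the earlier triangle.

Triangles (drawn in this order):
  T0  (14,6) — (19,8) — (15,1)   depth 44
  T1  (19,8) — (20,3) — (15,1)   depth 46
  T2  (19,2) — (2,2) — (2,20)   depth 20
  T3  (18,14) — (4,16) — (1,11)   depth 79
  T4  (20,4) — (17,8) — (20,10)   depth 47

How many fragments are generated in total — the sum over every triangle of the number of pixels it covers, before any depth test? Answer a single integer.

T0:
  2·area = 27  (B↔C swapped to make it positive)
  edge (14, 6)→(15, 1): d=(1,-5) top-left  bias=+0
  edge (15, 1)→(19, 8): d=(4,7) right/bottom  bias=-1
  edge (19, 8)→(14, 6): d=(-5,-2) top-left  bias=+0
    (7,0)@(15, 1): e=[0,0,27] → ·  [on edge]
    (7,1)@(15, 3): e=[2,8,17] → #
    (8,1)@(17, 3): e=[12,-6,21] → ·
    (7,2)@(15, 5): e=[4,16,7] → #
    (8,2)@(17, 5): e=[14,2,11] → #
    (9,2)@(19, 5): e=[24,-12,15] → ·
    (7,3)@(15, 7): e=[6,24,-3] → ·
    (8,3)@(17, 7): e=[16,10,1] → #
    (9,3)@(19, 7): e=[26,-4,5] → ·
    (8,4)@(17, 9): e=[18,18,-9] → ·
    (6,5)@(13, 11): e=[0,54,-27] → ·  [on edge]
  covered (4 px):
    · · · · · · · · · ·
    · · · · · · · # · ·
    · · · · · · · # # ·
    · · · · · · · · # ·
    · · · · · · · · · ·
    · · · · · · · · · ·
    · · · · · · · · · ·
    · · · · · · · · · ·
    · · · · · · · · · ·
    · · · · · · · · · ·
T1:
  2·area = 27  (B↔C swapped to make it positive)
  edge (19, 8)→(15, 1): d=(-4,-7) top-left  bias=+0
  edge (15, 1)→(20, 3): d=(5,2) right/bottom  bias=-1
  edge (20, 3)→(19, 8): d=(-1,5) right/bottom  bias=-1
    (7,0)@(15, 1): e=[0,0,27] → ·  [on edge]
    (8,1)@(17, 3): e=[6,6,15] → #
    (9,1)@(19, 3): e=[20,2,5] → #
    (8,2)@(17, 5): e=[-2,16,13] → ·
    (9,2)@(19, 5): e=[12,12,3] → #
    (9,3)@(19, 7): e=[4,22,1] → #
    (9,4)@(19, 9): e=[-4,32,-1] → ·
  covered (4 px):
    · · · · · · · · · ·
    · · · · · · · · # #
    · · · · · · · · · #
    · · · · · · · · · #
    · · · · · · · · · ·
    · · · · · · · · · ·
    · · · · · · · · · ·
    · · · · · · · · · ·
    · · · · · · · · · ·
    · · · · · · · · · ·
T2:
  2·area = 306  (B↔C swapped to make it positive)
  edge (19, 2)→(2, 20): d=(-17,18) right/bottom  bias=-1
  edge (2, 20)→(2, 2): d=(0,-18) top-left  bias=+0
  edge (2, 2)→(19, 2): d=(17,0) top-left  bias=+0
    (1,1)@(3, 3): e=[271,18,17] → #
    (2,1)@(5, 3): e=[235,54,17] → #
    (3,1)@(7, 3): e=[199,90,17] → #
    (4,1)@(9, 3): e=[163,126,17] → #
    (5,1)@(11, 3): e=[127,162,17] → #
    (6,1)@(13, 3): e=[91,198,17] → #
    (7,1)@(15, 3): e=[55,234,17] → #
    (8,1)@(17, 3): e=[19,270,17] → #
    (9,1)@(19, 3): e=[-17,306,17] → ·
    (1,2)@(3, 5): e=[237,18,51] → #
    (8,2)@(17, 5): e=[-15,270,51] → ·
    (1,3)@(3, 7): e=[203,18,85] → #
  covered (36 px):
    · · · · · · · · · ·
    · # # # # # # # # ·
    · # # # # # # # · ·
    · # # # # # # · · ·
    · # # # # # · · · ·
    · # # # # · · · · ·
    · # # # · · · · · ·
    · # # · · · · · · ·
    · # · · · · · · · ·
    · · · · · · · · · ·
T3:
  2·area = 76
  edge (18, 14)→(4, 16): d=(-14,2) right/bottom  bias=-1
  edge (4, 16)→(1, 11): d=(-3,-5) top-left  bias=+0
  edge (1, 11)→(18, 14): d=(17,3) right/bottom  bias=-1
    (0,5)@(1, 11): e=[76,0,0] → ·  [on edge]
    (1,6)@(3, 13): e=[44,4,28] → #
    (2,6)@(5, 13): e=[40,14,22] → #
    (3,6)@(7, 13): e=[36,24,16] → #
    (4,6)@(9, 13): e=[32,34,10] → #
    (5,6)@(11, 13): e=[28,44,4] → #
    (6,6)@(13, 13): e=[24,54,-2] → ·
    (1,7)@(3, 15): e=[16,-2,62] → ·
    (2,7)@(5, 15): e=[12,8,56] → #
    (5,7)@(11, 15): e=[0,38,38] → ·  [on edge]
    (2,8)@(5, 17): e=[-16,2,90] → ·
    (3,8)@(7, 17): e=[-20,12,84] → ·
  covered (8 px):
    · · · · · · · · · ·
    · · · · · · · · · ·
    · · · · · · · · · ·
    · · · · · · · · · ·
    · · · · · · · · · ·
    · · · · · · · · · ·
    · # # # # # · · · ·
    · · # # # · · · · ·
    · · · · · · · · · ·
    · · · · · · · · · ·
T4:
  2·area = 18  (B↔C swapped to make it positive)
  edge (20, 4)→(20, 10): d=(0,6) right/bottom  bias=-1
  edge (20, 10)→(17, 8): d=(-3,-2) top-left  bias=+0
  edge (17, 8)→(20, 4): d=(3,-4) top-left  bias=+0
    (9,3)@(19, 7): e=[6,7,5] → #
    (9,4)@(19, 9): e=[6,1,11] → #
    (9,5)@(19, 11): e=[6,-5,17] → ·
  covered (2 px):
    · · · · · · · · · ·
    · · · · · · · · · ·
    · · · · · · · · · ·
    · · · · · · · · · #
    · · · · · · · · · #
    · · · · · · · · · ·
    · · · · · · · · · ·
    · · · · · · · · · ·
    · · · · · · · · · ·
    · · · · · · · · · ·

Result: 54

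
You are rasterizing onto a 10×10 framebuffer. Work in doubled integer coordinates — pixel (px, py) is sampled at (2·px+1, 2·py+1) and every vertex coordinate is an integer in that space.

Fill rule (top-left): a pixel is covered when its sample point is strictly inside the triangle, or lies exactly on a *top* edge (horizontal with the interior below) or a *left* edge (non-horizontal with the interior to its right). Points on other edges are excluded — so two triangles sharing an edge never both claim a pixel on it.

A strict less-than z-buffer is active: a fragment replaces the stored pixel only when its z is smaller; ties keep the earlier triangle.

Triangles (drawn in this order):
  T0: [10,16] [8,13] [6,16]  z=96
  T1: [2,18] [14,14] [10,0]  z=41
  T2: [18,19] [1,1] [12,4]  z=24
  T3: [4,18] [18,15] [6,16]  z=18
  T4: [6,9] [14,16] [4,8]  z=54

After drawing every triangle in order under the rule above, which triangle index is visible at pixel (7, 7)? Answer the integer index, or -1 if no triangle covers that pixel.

T0:
  2·area = 12  (B↔C swapped to make it positive)
  edge (10, 16)→(6, 16): d=(-4,0) right/bottom  bias=-1
  edge (6, 16)→(8, 13): d=(2,-3) top-left  bias=+0
  edge (8, 13)→(10, 16): d=(2,3) right/bottom  bias=-1
    (3,7)@(7, 15): e=[4,1,7] → #
    (4,7)@(9, 15): e=[4,7,1] → #
    (5,7)@(11, 15): e=[4,13,-5] → ·
    (3,8)@(7, 17): e=[-4,5,11] → ·
    (4,8)@(9, 17): e=[-4,11,5] → ·
  covered (2 px):
    · · · · · · · · · ·
    · · · · · · · · · ·
    · · · · · · · · · ·
    · · · · · · · · · ·
    · · · · · · · · · ·
    · · · · · · · · · ·
    · · · · · · · · · ·
    · · · # # · · · · ·
    · · · · · · · · · ·
    · · · · · · · · · ·
T1:
  2·area = 184  (B↔C swapped to make it positive)
  edge (2, 18)→(10, 0): d=(8,-18) top-left  bias=+0
  edge (10, 0)→(14, 14): d=(4,14) right/bottom  bias=-1
  edge (14, 14)→(2, 18): d=(-12,4) right/bottom  bias=-1
    (4,1)@(9, 3): e=[6,26,152] → #
    (5,1)@(11, 3): e=[42,-2,144] → ·
    (4,2)@(9, 5): e=[22,34,128] → #
    (5,2)@(11, 5): e=[58,6,120] → #
    (6,2)@(13, 5): e=[94,-22,112] → ·
    (3,3)@(7, 7): e=[2,70,112] → #
    (6,3)@(13, 7): e=[110,-14,88] → ·
    (3,4)@(7, 9): e=[18,78,88] → #
    (6,4)@(13, 9): e=[126,-6,64] → ·
    (3,5)@(7, 11): e=[34,86,64] → #
    (6,5)@(13, 11): e=[142,2,40] → #
    (7,5)@(15, 11): e=[178,-26,32] → ·
    (8,6)@(17, 13): e=[230,-46,0] → ·  [on edge]
    (5,7)@(11, 15): e=[138,46,0] → ·  [on edge]
    (2,8)@(5, 17): e=[46,138,0] → ·  [on edge]
  covered (22 px):
    · · · · · · · · · ·
    · · · · # · · · · ·
    · · · · # # · · · ·
    · · · # # # · · · ·
    · · · # # # · · · ·
    · · · # # # # · · ·
    · · # # # # # · · ·
    · · # # # · · · · ·
    · # · · · · · · · ·
    · · · · · · · · · ·
T2:
  2·area = 147
  edge (18, 19)→(1, 1): d=(-17,-18) top-left  bias=+0
  edge (1, 1)→(12, 4): d=(11,3) right/bottom  bias=-1
  edge (12, 4)→(18, 19): d=(6,15) right/bottom  bias=-1
    (0,0)@(1, 1): e=[0,0,147] → ·  [on edge]
    (1,1)@(3, 3): e=[2,16,129] → #
    (2,1)@(5, 3): e=[38,10,99] → #
    (3,1)@(7, 3): e=[74,4,69] → #
    (4,1)@(9, 3): e=[110,-2,39] → ·
    (1,2)@(3, 5): e=[-32,38,141] → ·
    (2,2)@(5, 5): e=[4,32,111] → #
    (4,2)@(9, 5): e=[76,20,51] → #
    (5,2)@(11, 5): e=[112,14,21] → #
    (6,2)@(13, 5): e=[148,8,-9] → ·
    (2,3)@(5, 7): e=[-30,54,123] → ·
    (3,3)@(7, 7): e=[6,48,93] → #
  covered (20 px):
    · · · · · · · · · ·
    · # # # · · · · · ·
    · · # # # # · · · ·
    · · · # # # # · · ·
    · · · · # # # · · ·
    · · · · · # # · · ·
    · · · · · · # # · ·
    · · · · · · · # · ·
    · · · · · · · · # ·
    · · · · · · · · · ·
T3:
  2·area = 22  (B↔C swapped to make it positive)
  edge (4, 18)→(6, 16): d=(2,-2) top-left  bias=+0
  edge (6, 16)→(18, 15): d=(12,-1) top-left  bias=+0
  edge (18, 15)→(4, 18): d=(-14,3) right/bottom  bias=-1
    (9,1)@(19, 3): e=[0,-143,165] → ·  [on edge]
    (8,2)@(17, 5): e=[0,-121,143] → ·  [on edge]
    (7,3)@(15, 7): e=[0,-99,121] → ·  [on edge]
    (6,4)@(13, 9): e=[0,-77,99] → ·  [on edge]
    (5,5)@(11, 11): e=[0,-55,77] → ·  [on edge]
    (4,6)@(9, 13): e=[0,-33,55] → ·  [on edge]
    (3,7)@(7, 15): e=[0,-11,33] → ·  [on edge]
    (2,8)@(5, 17): e=[0,11,11] → #  [on edge]
    (3,8)@(7, 17): e=[4,13,5] → #
    (4,8)@(9, 17): e=[8,15,-1] → ·
    (1,9)@(3, 19): e=[0,33,-11] → ·  [on edge]
    (2,9)@(5, 19): e=[4,35,-17] → ·
  covered (2 px):
    · · · · · · · · · ·
    · · · · · · · · · ·
    · · · · · · · · · ·
    · · · · · · · · · ·
    · · · · · · · · · ·
    · · · · · · · · · ·
    · · · · · · · · · ·
    · · · · · · · · · ·
    · · # # · · · · · ·
    · · · · · · · · · ·
T4:
  2·area = 6
  edge (6, 9)→(14, 16): d=(8,7) right/bottom  bias=-1
  edge (14, 16)→(4, 8): d=(-10,-8) top-left  bias=+0
  edge (4, 8)→(6, 9): d=(2,1) right/bottom  bias=-1
  covered (0 px):
    · · · · · · · · · ·
    · · · · · · · · · ·
    · · · · · · · · · ·
    · · · · · · · · · ·
    · · · · · · · · · ·
    · · · · · · · · · ·
    · · · · · · · · · ·
    · · · · · · · · · ·
    · · · · · · · · · ·
    · · · · · · · · · ·

Z-buffer (winner per pixel, '.' = empty):
  . . . . . . . . . .
  . 2 2 2 1 . . . . .
  . . 2 2 2 2 . . . .
  . . . 2 2 2 2 . . .
  . . . 1 2 2 2 . . .
  . . . 1 1 2 2 . . .
  . . 1 1 1 1 2 2 . .
  . . 1 1 1 . . 2 . .
  . 1 3 3 . . . . 2 .
  . . . . . . . . . .

Result: 2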